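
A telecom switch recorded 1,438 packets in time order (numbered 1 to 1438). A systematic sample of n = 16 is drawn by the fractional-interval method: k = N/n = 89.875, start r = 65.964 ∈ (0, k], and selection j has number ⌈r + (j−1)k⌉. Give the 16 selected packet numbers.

j=1: r + 0k = 65.964 → ⌈·⌉ = 66
j=2: r + 1k = 155.839 → ⌈·⌉ = 156
j=3: r + 2k = 245.714 → ⌈·⌉ = 246
j=4: r + 3k = 335.589 → ⌈·⌉ = 336
j=5: r + 4k = 425.464 → ⌈·⌉ = 426
j=6: r + 5k = 515.339 → ⌈·⌉ = 516
j=7: r + 6k = 605.214 → ⌈·⌉ = 606
j=8: r + 7k = 695.089 → ⌈·⌉ = 696
j=9: r + 8k = 784.964 → ⌈·⌉ = 785
j=10: r + 9k = 874.839 → ⌈·⌉ = 875
j=11: r + 10k = 964.714 → ⌈·⌉ = 965
j=12: r + 11k = 1054.589 → ⌈·⌉ = 1055
j=13: r + 12k = 1144.464 → ⌈·⌉ = 1145
j=14: r + 13k = 1234.339 → ⌈·⌉ = 1235
j=15: r + 14k = 1324.214 → ⌈·⌉ = 1325
j=16: r + 15k = 1414.089 → ⌈·⌉ = 1415

66, 156, 246, 336, 426, 516, 606, 696, 785, 875, 965, 1055, 1145, 1235, 1325, 1415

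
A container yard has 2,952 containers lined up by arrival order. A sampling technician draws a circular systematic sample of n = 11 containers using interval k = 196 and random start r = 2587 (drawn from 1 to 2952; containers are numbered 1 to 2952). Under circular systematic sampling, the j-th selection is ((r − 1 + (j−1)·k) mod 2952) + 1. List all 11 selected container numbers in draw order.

2587, 2783, 27, 223, 419, 615, 811, 1007, 1203, 1399, 1595

Selection 1: 2587
Selection 2: 2587 + 196 = 2783
Selection 3: 2783 + 196 = 2979 → 2979 − 2952 = 27
Selection 4: 27 + 196 = 223
Selection 5: 223 + 196 = 419
Selection 6: 419 + 196 = 615
Selection 7: 615 + 196 = 811
Selection 8: 811 + 196 = 1007
Selection 9: 1007 + 196 = 1203
Selection 10: 1203 + 196 = 1399
Selection 11: 1399 + 196 = 1595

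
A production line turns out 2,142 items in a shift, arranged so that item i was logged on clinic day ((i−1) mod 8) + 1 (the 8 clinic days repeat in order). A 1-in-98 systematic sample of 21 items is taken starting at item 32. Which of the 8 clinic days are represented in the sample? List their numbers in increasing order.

2, 4, 6, 8

Consecutive selections differ by k = 98, so their clinic day numbers differ by 98 mod 8 = 2.
gcd(98, 8) = 2, so the sample visits 8/2 = 4 distinct residues mod 8.
Start 32 is clinic day 8; the clinic days hit are 2, 4, 6, 8.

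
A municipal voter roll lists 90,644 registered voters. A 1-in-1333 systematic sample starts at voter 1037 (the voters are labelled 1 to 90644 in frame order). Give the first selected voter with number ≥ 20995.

k = 1333
Steps past start: ⌈(20995 − 1037)/1333⌉ = ⌈19958/1333⌉ = 15
Selected voter: 1037 + 15×1333 = 21032

21032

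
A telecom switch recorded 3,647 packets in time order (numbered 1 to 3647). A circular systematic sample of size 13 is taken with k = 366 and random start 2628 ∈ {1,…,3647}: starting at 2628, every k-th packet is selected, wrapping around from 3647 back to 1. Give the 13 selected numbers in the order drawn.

Selection 1: 2628
Selection 2: 2628 + 366 = 2994
Selection 3: 2994 + 366 = 3360
Selection 4: 3360 + 366 = 3726 → 3726 − 3647 = 79
Selection 5: 79 + 366 = 445
Selection 6: 445 + 366 = 811
Selection 7: 811 + 366 = 1177
Selection 8: 1177 + 366 = 1543
Selection 9: 1543 + 366 = 1909
Selection 10: 1909 + 366 = 2275
Selection 11: 2275 + 366 = 2641
Selection 12: 2641 + 366 = 3007
Selection 13: 3007 + 366 = 3373

2628, 2994, 3360, 79, 445, 811, 1177, 1543, 1909, 2275, 2641, 3007, 3373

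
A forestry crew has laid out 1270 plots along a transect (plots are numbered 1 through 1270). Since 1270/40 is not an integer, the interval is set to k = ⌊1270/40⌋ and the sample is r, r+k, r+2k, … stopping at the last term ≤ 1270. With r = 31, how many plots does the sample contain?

40

k = ⌊1270/40⌋ = 31
Achieved size = ⌊(1270 − 31)/31⌋ + 1 = ⌊1239/31⌋ + 1 = 39 + 1 = 40
(last selection: 31 + 39×31 = 1240 ≤ 1270; next would be 1271 > 1270)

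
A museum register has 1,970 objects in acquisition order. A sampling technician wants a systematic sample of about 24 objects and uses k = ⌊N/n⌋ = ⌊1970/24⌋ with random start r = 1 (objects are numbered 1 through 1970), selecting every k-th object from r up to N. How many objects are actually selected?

25

k = ⌊1970/24⌋ = 82
Achieved size = ⌊(1970 − 1)/82⌋ + 1 = ⌊1969/82⌋ + 1 = 24 + 1 = 25
(last selection: 1 + 24×82 = 1969 ≤ 1970; next would be 2051 > 1970)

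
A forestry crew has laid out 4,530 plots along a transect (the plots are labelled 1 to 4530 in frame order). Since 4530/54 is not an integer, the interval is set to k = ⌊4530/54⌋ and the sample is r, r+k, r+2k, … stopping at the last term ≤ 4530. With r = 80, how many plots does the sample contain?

54

k = ⌊4530/54⌋ = 83
Achieved size = ⌊(4530 − 80)/83⌋ + 1 = ⌊4450/83⌋ + 1 = 53 + 1 = 54
(last selection: 80 + 53×83 = 4479 ≤ 4530; next would be 4562 > 4530)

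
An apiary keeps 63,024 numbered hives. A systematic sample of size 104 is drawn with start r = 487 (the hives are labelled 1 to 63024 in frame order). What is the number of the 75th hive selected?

45331

k = 63024/104 = 606
75th selection = r + (75−1)·k = 487 + 74×606 = 487 + 44844 = 45331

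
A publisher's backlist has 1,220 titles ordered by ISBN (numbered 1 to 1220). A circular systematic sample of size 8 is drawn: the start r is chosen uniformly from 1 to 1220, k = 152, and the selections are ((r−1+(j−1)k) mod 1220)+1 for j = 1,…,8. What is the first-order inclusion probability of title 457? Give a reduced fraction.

For each position j, as r ranges over 1…1220 the j-th selection hits every title exactly once, so title 457 is selected for exactly 8 of the 1220 starts.
Inclusion probability = 8/1220 = 2/305.

2/305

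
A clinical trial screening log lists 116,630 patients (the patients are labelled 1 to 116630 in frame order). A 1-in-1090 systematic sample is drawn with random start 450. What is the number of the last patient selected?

115990

k = 1090
107th selection = r + (107−1)·k = 450 + 106×1090 = 450 + 115540 = 115990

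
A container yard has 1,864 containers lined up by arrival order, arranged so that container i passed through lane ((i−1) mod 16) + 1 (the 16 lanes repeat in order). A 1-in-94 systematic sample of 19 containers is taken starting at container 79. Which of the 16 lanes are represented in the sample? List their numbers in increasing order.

1, 3, 5, 7, 9, 11, 13, 15

Consecutive selections differ by k = 94, so their lane numbers differ by 94 mod 16 = 14.
gcd(94, 16) = 2, so the sample visits 16/2 = 8 distinct residues mod 16.
Start 79 is lane 15; the lanes hit are 1, 3, 5, 7, 9, 11, 13, 15.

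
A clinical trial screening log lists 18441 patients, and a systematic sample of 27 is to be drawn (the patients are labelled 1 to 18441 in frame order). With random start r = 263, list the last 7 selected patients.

k = N/n = 18441/27 = 683
21st selection = 263 + 20×683 = 13923
22nd: 13923 + 683 = 14606
23rd: 14606 + 683 = 15289
24th: 15289 + 683 = 15972
25th: 15972 + 683 = 16655
26th: 16655 + 683 = 17338
27th: 17338 + 683 = 18021

13923, 14606, 15289, 15972, 16655, 17338, 18021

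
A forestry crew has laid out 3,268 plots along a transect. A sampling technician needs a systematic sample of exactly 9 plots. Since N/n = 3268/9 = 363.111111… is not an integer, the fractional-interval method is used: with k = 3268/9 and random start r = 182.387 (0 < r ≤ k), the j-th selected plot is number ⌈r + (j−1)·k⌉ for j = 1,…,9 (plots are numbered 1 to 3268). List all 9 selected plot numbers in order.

183, 546, 909, 1272, 1635, 1998, 2362, 2725, 3088

j=1: r + 0k = 182.387 → ⌈·⌉ = 183
j=2: r + 1k = 545.498111… → ⌈·⌉ = 546
j=3: r + 2k = 908.609222… → ⌈·⌉ = 909
j=4: r + 3k = 1271.720333… → ⌈·⌉ = 1272
j=5: r + 4k = 1634.831444… → ⌈·⌉ = 1635
j=6: r + 5k = 1997.942555… → ⌈·⌉ = 1998
j=7: r + 6k = 2361.053666… → ⌈·⌉ = 2362
j=8: r + 7k = 2724.164777… → ⌈·⌉ = 2725
j=9: r + 8k = 3087.275888… → ⌈·⌉ = 3088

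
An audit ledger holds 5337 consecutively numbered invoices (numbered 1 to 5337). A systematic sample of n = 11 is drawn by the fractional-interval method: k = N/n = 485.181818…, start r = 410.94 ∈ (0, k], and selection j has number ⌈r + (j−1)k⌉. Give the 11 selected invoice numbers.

j=1: r + 0k = 410.94 → ⌈·⌉ = 411
j=2: r + 1k = 896.121818… → ⌈·⌉ = 897
j=3: r + 2k = 1381.303636… → ⌈·⌉ = 1382
j=4: r + 3k = 1866.485454… → ⌈·⌉ = 1867
j=5: r + 4k = 2351.667272… → ⌈·⌉ = 2352
j=6: r + 5k = 2836.849090… → ⌈·⌉ = 2837
j=7: r + 6k = 3322.030909… → ⌈·⌉ = 3323
j=8: r + 7k = 3807.212727… → ⌈·⌉ = 3808
j=9: r + 8k = 4292.394545… → ⌈·⌉ = 4293
j=10: r + 9k = 4777.576363… → ⌈·⌉ = 4778
j=11: r + 10k = 5262.758181… → ⌈·⌉ = 5263

411, 897, 1382, 1867, 2352, 2837, 3323, 3808, 4293, 4778, 5263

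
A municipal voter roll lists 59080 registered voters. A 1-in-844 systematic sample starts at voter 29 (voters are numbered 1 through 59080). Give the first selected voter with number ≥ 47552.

k = 844
Steps past start: ⌈(47552 − 29)/844⌉ = ⌈47523/844⌉ = 57
Selected voter: 29 + 57×844 = 48137

48137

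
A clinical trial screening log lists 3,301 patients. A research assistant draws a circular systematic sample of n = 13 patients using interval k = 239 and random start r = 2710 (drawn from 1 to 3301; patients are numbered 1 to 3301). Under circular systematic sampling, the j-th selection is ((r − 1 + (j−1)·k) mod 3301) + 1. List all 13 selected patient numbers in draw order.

2710, 2949, 3188, 126, 365, 604, 843, 1082, 1321, 1560, 1799, 2038, 2277

Selection 1: 2710
Selection 2: 2710 + 239 = 2949
Selection 3: 2949 + 239 = 3188
Selection 4: 3188 + 239 = 3427 → 3427 − 3301 = 126
Selection 5: 126 + 239 = 365
Selection 6: 365 + 239 = 604
Selection 7: 604 + 239 = 843
Selection 8: 843 + 239 = 1082
Selection 9: 1082 + 239 = 1321
Selection 10: 1321 + 239 = 1560
Selection 11: 1560 + 239 = 1799
Selection 12: 1799 + 239 = 2038
Selection 13: 2038 + 239 = 2277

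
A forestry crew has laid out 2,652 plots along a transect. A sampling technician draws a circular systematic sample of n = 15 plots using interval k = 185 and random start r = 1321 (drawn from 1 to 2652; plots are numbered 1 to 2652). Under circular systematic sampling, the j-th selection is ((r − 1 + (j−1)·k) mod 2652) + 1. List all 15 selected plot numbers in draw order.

1321, 1506, 1691, 1876, 2061, 2246, 2431, 2616, 149, 334, 519, 704, 889, 1074, 1259

Selection 1: 1321
Selection 2: 1321 + 185 = 1506
Selection 3: 1506 + 185 = 1691
Selection 4: 1691 + 185 = 1876
Selection 5: 1876 + 185 = 2061
Selection 6: 2061 + 185 = 2246
Selection 7: 2246 + 185 = 2431
Selection 8: 2431 + 185 = 2616
Selection 9: 2616 + 185 = 2801 → 2801 − 2652 = 149
Selection 10: 149 + 185 = 334
Selection 11: 334 + 185 = 519
Selection 12: 519 + 185 = 704
Selection 13: 704 + 185 = 889
Selection 14: 889 + 185 = 1074
Selection 15: 1074 + 185 = 1259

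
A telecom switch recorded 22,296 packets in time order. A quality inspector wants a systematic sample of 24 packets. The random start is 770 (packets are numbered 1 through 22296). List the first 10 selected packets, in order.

k = N/n = 22296/24 = 929
packet 1: 770
packet 2: 770 + 929 = 1699
packet 3: 1699 + 929 = 2628
packet 4: 2628 + 929 = 3557
packet 5: 3557 + 929 = 4486
packet 6: 4486 + 929 = 5415
packet 7: 5415 + 929 = 6344
packet 8: 6344 + 929 = 7273
packet 9: 7273 + 929 = 8202
packet 10: 8202 + 929 = 9131

770, 1699, 2628, 3557, 4486, 5415, 6344, 7273, 8202, 9131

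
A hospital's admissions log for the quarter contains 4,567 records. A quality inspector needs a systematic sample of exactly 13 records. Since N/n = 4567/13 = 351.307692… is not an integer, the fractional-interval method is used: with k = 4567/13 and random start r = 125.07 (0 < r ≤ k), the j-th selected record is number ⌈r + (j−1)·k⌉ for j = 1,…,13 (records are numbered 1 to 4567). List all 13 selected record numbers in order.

j=1: r + 0k = 125.07 → ⌈·⌉ = 126
j=2: r + 1k = 476.377692… → ⌈·⌉ = 477
j=3: r + 2k = 827.685384… → ⌈·⌉ = 828
j=4: r + 3k = 1178.993076… → ⌈·⌉ = 1179
j=5: r + 4k = 1530.300769… → ⌈·⌉ = 1531
j=6: r + 5k = 1881.608461… → ⌈·⌉ = 1882
j=7: r + 6k = 2232.916153… → ⌈·⌉ = 2233
j=8: r + 7k = 2584.223846… → ⌈·⌉ = 2585
j=9: r + 8k = 2935.531538… → ⌈·⌉ = 2936
j=10: r + 9k = 3286.839230… → ⌈·⌉ = 3287
j=11: r + 10k = 3638.146923… → ⌈·⌉ = 3639
j=12: r + 11k = 3989.454615… → ⌈·⌉ = 3990
j=13: r + 12k = 4340.762307… → ⌈·⌉ = 4341

126, 477, 828, 1179, 1531, 1882, 2233, 2585, 2936, 3287, 3639, 3990, 4341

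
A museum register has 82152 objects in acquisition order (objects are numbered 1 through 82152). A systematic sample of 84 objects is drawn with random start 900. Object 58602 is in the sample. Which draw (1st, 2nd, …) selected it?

k = 82152/84 = 978
position = (58602 − 900)/978 + 1 = 57702/978 + 1 = 59 + 1 = 60

60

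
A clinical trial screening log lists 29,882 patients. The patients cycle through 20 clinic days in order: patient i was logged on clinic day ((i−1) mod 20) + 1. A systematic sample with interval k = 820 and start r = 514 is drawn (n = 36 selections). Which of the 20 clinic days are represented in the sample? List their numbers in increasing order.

Consecutive selections differ by k = 820, so their clinic day numbers differ by 820 mod 20 = 0.
gcd(820, 20) = 20, so the sample visits 20/20 = 1 distinct residues mod 20.
Start 514 is clinic day 14; the clinic days hit are 14.

14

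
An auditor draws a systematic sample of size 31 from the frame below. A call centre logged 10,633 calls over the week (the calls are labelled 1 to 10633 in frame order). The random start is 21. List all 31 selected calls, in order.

k = N/n = 10633/31 = 343
call 1: 21
call 2: 21 + 343 = 364
call 3: 364 + 343 = 707
call 4: 707 + 343 = 1050
call 5: 1050 + 343 = 1393
call 6: 1393 + 343 = 1736
call 7: 1736 + 343 = 2079
call 8: 2079 + 343 = 2422
call 9: 2422 + 343 = 2765
call 10: 2765 + 343 = 3108
call 11: 3108 + 343 = 3451
call 12: 3451 + 343 = 3794
call 13: 3794 + 343 = 4137
call 14: 4137 + 343 = 4480
call 15: 4480 + 343 = 4823
call 16: 4823 + 343 = 5166
call 17: 5166 + 343 = 5509
call 18: 5509 + 343 = 5852
call 19: 5852 + 343 = 6195
call 20: 6195 + 343 = 6538
call 21: 6538 + 343 = 6881
call 22: 6881 + 343 = 7224
call 23: 7224 + 343 = 7567
call 24: 7567 + 343 = 7910
call 25: 7910 + 343 = 8253
call 26: 8253 + 343 = 8596
call 27: 8596 + 343 = 8939
call 28: 8939 + 343 = 9282
call 29: 9282 + 343 = 9625
call 30: 9625 + 343 = 9968
call 31: 9968 + 343 = 10311

21, 364, 707, 1050, 1393, 1736, 2079, 2422, 2765, 3108, 3451, 3794, 4137, 4480, 4823, 5166, 5509, 5852, 6195, 6538, 6881, 7224, 7567, 7910, 8253, 8596, 8939, 9282, 9625, 9968, 10311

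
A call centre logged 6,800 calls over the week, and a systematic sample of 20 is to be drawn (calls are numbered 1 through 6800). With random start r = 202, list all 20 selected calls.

k = N/n = 6800/20 = 340
call 1: 202
call 2: 202 + 340 = 542
call 3: 542 + 340 = 882
call 4: 882 + 340 = 1222
call 5: 1222 + 340 = 1562
call 6: 1562 + 340 = 1902
call 7: 1902 + 340 = 2242
call 8: 2242 + 340 = 2582
call 9: 2582 + 340 = 2922
call 10: 2922 + 340 = 3262
call 11: 3262 + 340 = 3602
call 12: 3602 + 340 = 3942
call 13: 3942 + 340 = 4282
call 14: 4282 + 340 = 4622
call 15: 4622 + 340 = 4962
call 16: 4962 + 340 = 5302
call 17: 5302 + 340 = 5642
call 18: 5642 + 340 = 5982
call 19: 5982 + 340 = 6322
call 20: 6322 + 340 = 6662

202, 542, 882, 1222, 1562, 1902, 2242, 2582, 2922, 3262, 3602, 3942, 4282, 4622, 4962, 5302, 5642, 5982, 6322, 6662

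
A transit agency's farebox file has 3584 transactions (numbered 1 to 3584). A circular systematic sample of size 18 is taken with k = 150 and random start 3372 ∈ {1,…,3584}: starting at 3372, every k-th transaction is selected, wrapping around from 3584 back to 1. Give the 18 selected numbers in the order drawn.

Selection 1: 3372
Selection 2: 3372 + 150 = 3522
Selection 3: 3522 + 150 = 3672 → 3672 − 3584 = 88
Selection 4: 88 + 150 = 238
Selection 5: 238 + 150 = 388
Selection 6: 388 + 150 = 538
Selection 7: 538 + 150 = 688
Selection 8: 688 + 150 = 838
Selection 9: 838 + 150 = 988
Selection 10: 988 + 150 = 1138
Selection 11: 1138 + 150 = 1288
Selection 12: 1288 + 150 = 1438
Selection 13: 1438 + 150 = 1588
Selection 14: 1588 + 150 = 1738
Selection 15: 1738 + 150 = 1888
Selection 16: 1888 + 150 = 2038
Selection 17: 2038 + 150 = 2188
Selection 18: 2188 + 150 = 2338

3372, 3522, 88, 238, 388, 538, 688, 838, 988, 1138, 1288, 1438, 1588, 1738, 1888, 2038, 2188, 2338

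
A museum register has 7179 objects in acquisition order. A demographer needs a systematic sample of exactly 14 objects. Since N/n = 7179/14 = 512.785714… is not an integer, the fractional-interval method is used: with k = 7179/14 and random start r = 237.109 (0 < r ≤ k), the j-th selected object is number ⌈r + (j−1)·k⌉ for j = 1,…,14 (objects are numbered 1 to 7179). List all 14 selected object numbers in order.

j=1: r + 0k = 237.109 → ⌈·⌉ = 238
j=2: r + 1k = 749.894714… → ⌈·⌉ = 750
j=3: r + 2k = 1262.680428… → ⌈·⌉ = 1263
j=4: r + 3k = 1775.466142… → ⌈·⌉ = 1776
j=5: r + 4k = 2288.251857… → ⌈·⌉ = 2289
j=6: r + 5k = 2801.037571… → ⌈·⌉ = 2802
j=7: r + 6k = 3313.823285… → ⌈·⌉ = 3314
j=8: r + 7k = 3826.609 → ⌈·⌉ = 3827
j=9: r + 8k = 4339.394714… → ⌈·⌉ = 4340
j=10: r + 9k = 4852.180428… → ⌈·⌉ = 4853
j=11: r + 10k = 5364.966142… → ⌈·⌉ = 5365
j=12: r + 11k = 5877.751857… → ⌈·⌉ = 5878
j=13: r + 12k = 6390.537571… → ⌈·⌉ = 6391
j=14: r + 13k = 6903.323285… → ⌈·⌉ = 6904

238, 750, 1263, 1776, 2289, 2802, 3314, 3827, 4340, 4853, 5365, 5878, 6391, 6904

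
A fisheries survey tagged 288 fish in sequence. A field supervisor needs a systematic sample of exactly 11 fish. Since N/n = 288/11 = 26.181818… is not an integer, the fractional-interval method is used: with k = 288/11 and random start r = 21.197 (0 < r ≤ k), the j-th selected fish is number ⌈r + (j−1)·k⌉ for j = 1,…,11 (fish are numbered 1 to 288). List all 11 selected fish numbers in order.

j=1: r + 0k = 21.197 → ⌈·⌉ = 22
j=2: r + 1k = 47.378818… → ⌈·⌉ = 48
j=3: r + 2k = 73.560636… → ⌈·⌉ = 74
j=4: r + 3k = 99.742454… → ⌈·⌉ = 100
j=5: r + 4k = 125.924272… → ⌈·⌉ = 126
j=6: r + 5k = 152.106090… → ⌈·⌉ = 153
j=7: r + 6k = 178.287909… → ⌈·⌉ = 179
j=8: r + 7k = 204.469727… → ⌈·⌉ = 205
j=9: r + 8k = 230.651545… → ⌈·⌉ = 231
j=10: r + 9k = 256.833363… → ⌈·⌉ = 257
j=11: r + 10k = 283.015181… → ⌈·⌉ = 284

22, 48, 74, 100, 126, 153, 179, 205, 231, 257, 284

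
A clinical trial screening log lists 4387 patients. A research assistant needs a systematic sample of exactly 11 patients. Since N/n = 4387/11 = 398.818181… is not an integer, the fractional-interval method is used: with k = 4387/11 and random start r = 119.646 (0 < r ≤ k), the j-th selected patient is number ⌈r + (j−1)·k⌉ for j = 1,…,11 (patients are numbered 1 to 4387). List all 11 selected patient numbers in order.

120, 519, 918, 1317, 1715, 2114, 2513, 2912, 3311, 3710, 4108

j=1: r + 0k = 119.646 → ⌈·⌉ = 120
j=2: r + 1k = 518.464181… → ⌈·⌉ = 519
j=3: r + 2k = 917.282363… → ⌈·⌉ = 918
j=4: r + 3k = 1316.100545… → ⌈·⌉ = 1317
j=5: r + 4k = 1714.918727… → ⌈·⌉ = 1715
j=6: r + 5k = 2113.736909… → ⌈·⌉ = 2114
j=7: r + 6k = 2512.555090… → ⌈·⌉ = 2513
j=8: r + 7k = 2911.373272… → ⌈·⌉ = 2912
j=9: r + 8k = 3310.191454… → ⌈·⌉ = 3311
j=10: r + 9k = 3709.009636… → ⌈·⌉ = 3710
j=11: r + 10k = 4107.827818… → ⌈·⌉ = 4108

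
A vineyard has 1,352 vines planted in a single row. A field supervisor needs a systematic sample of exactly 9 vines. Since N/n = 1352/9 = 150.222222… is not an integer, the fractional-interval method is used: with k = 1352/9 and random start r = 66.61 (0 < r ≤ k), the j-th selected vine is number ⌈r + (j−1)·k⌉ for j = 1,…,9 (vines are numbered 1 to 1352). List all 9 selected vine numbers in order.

j=1: r + 0k = 66.61 → ⌈·⌉ = 67
j=2: r + 1k = 216.832222… → ⌈·⌉ = 217
j=3: r + 2k = 367.054444… → ⌈·⌉ = 368
j=4: r + 3k = 517.276666… → ⌈·⌉ = 518
j=5: r + 4k = 667.498888… → ⌈·⌉ = 668
j=6: r + 5k = 817.721111… → ⌈·⌉ = 818
j=7: r + 6k = 967.943333… → ⌈·⌉ = 968
j=8: r + 7k = 1118.165555… → ⌈·⌉ = 1119
j=9: r + 8k = 1268.387777… → ⌈·⌉ = 1269

67, 217, 368, 518, 668, 818, 968, 1119, 1269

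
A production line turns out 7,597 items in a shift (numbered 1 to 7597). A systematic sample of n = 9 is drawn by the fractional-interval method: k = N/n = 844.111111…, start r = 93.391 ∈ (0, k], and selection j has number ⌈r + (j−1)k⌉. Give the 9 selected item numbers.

94, 938, 1782, 2626, 3470, 4314, 5159, 6003, 6847

j=1: r + 0k = 93.391 → ⌈·⌉ = 94
j=2: r + 1k = 937.502111… → ⌈·⌉ = 938
j=3: r + 2k = 1781.613222… → ⌈·⌉ = 1782
j=4: r + 3k = 2625.724333… → ⌈·⌉ = 2626
j=5: r + 4k = 3469.835444… → ⌈·⌉ = 3470
j=6: r + 5k = 4313.946555… → ⌈·⌉ = 4314
j=7: r + 6k = 5158.057666… → ⌈·⌉ = 5159
j=8: r + 7k = 6002.168777… → ⌈·⌉ = 6003
j=9: r + 8k = 6846.279888… → ⌈·⌉ = 6847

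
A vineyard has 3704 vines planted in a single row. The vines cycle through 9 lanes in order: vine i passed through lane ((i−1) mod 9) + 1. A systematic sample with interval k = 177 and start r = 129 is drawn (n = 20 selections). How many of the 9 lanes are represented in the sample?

3

Consecutive selections differ by k = 177, so their lane numbers differ by 177 mod 9 = 6.
gcd(177, 9) = 3, so the sample visits 9/3 = 3 distinct residues mod 9.
Start 129 is lane 3; the lanes hit are 3, 6, 9.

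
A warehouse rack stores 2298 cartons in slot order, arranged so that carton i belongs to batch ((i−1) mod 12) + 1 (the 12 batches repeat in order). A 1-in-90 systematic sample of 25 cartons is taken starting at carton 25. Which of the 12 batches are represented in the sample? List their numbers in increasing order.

1, 7

Consecutive selections differ by k = 90, so their batch numbers differ by 90 mod 12 = 6.
gcd(90, 12) = 6, so the sample visits 12/6 = 2 distinct residues mod 12.
Start 25 is batch 1; the batches hit are 1, 7.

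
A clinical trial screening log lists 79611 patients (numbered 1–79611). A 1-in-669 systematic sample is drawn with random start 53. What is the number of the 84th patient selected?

k = 669
84th selection = r + (84−1)·k = 53 + 83×669 = 53 + 55527 = 55580

55580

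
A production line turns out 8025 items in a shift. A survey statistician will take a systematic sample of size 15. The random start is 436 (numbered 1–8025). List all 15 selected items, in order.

436, 971, 1506, 2041, 2576, 3111, 3646, 4181, 4716, 5251, 5786, 6321, 6856, 7391, 7926

k = N/n = 8025/15 = 535
item 1: 436
item 2: 436 + 535 = 971
item 3: 971 + 535 = 1506
item 4: 1506 + 535 = 2041
item 5: 2041 + 535 = 2576
item 6: 2576 + 535 = 3111
item 7: 3111 + 535 = 3646
item 8: 3646 + 535 = 4181
item 9: 4181 + 535 = 4716
item 10: 4716 + 535 = 5251
item 11: 5251 + 535 = 5786
item 12: 5786 + 535 = 6321
item 13: 6321 + 535 = 6856
item 14: 6856 + 535 = 7391
item 15: 7391 + 535 = 7926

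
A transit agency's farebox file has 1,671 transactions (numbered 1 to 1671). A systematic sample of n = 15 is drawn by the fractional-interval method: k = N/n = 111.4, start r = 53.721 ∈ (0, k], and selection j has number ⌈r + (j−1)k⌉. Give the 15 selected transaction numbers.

54, 166, 277, 388, 500, 611, 723, 834, 945, 1057, 1168, 1280, 1391, 1502, 1614

j=1: r + 0k = 53.721 → ⌈·⌉ = 54
j=2: r + 1k = 165.121 → ⌈·⌉ = 166
j=3: r + 2k = 276.521 → ⌈·⌉ = 277
j=4: r + 3k = 387.921 → ⌈·⌉ = 388
j=5: r + 4k = 499.321 → ⌈·⌉ = 500
j=6: r + 5k = 610.721 → ⌈·⌉ = 611
j=7: r + 6k = 722.121 → ⌈·⌉ = 723
j=8: r + 7k = 833.521 → ⌈·⌉ = 834
j=9: r + 8k = 944.921 → ⌈·⌉ = 945
j=10: r + 9k = 1056.321 → ⌈·⌉ = 1057
j=11: r + 10k = 1167.721 → ⌈·⌉ = 1168
j=12: r + 11k = 1279.121 → ⌈·⌉ = 1280
j=13: r + 12k = 1390.521 → ⌈·⌉ = 1391
j=14: r + 13k = 1501.921 → ⌈·⌉ = 1502
j=15: r + 14k = 1613.321 → ⌈·⌉ = 1614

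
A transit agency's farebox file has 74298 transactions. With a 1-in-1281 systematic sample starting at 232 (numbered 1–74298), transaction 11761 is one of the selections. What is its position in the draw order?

k = 1281
position = (11761 − 232)/1281 + 1 = 11529/1281 + 1 = 9 + 1 = 10

10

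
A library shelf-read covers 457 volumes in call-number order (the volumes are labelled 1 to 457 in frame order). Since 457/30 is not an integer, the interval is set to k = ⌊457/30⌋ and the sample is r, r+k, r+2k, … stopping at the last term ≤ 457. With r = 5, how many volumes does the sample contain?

31

k = ⌊457/30⌋ = 15
Achieved size = ⌊(457 − 5)/15⌋ + 1 = ⌊452/15⌋ + 1 = 30 + 1 = 31
(last selection: 5 + 30×15 = 455 ≤ 457; next would be 470 > 457)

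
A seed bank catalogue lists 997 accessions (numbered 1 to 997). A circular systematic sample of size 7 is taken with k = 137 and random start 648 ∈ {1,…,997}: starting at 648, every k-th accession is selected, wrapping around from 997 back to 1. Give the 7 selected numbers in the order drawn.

648, 785, 922, 62, 199, 336, 473

Selection 1: 648
Selection 2: 648 + 137 = 785
Selection 3: 785 + 137 = 922
Selection 4: 922 + 137 = 1059 → 1059 − 997 = 62
Selection 5: 62 + 137 = 199
Selection 6: 199 + 137 = 336
Selection 7: 336 + 137 = 473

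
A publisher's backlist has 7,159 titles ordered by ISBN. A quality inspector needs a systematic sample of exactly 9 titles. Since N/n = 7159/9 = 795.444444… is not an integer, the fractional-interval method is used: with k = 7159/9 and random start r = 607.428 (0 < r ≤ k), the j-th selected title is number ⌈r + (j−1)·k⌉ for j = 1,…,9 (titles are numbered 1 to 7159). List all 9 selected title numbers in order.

608, 1403, 2199, 2994, 3790, 4585, 5381, 6176, 6971

j=1: r + 0k = 607.428 → ⌈·⌉ = 608
j=2: r + 1k = 1402.872444… → ⌈·⌉ = 1403
j=3: r + 2k = 2198.316888… → ⌈·⌉ = 2199
j=4: r + 3k = 2993.761333… → ⌈·⌉ = 2994
j=5: r + 4k = 3789.205777… → ⌈·⌉ = 3790
j=6: r + 5k = 4584.650222… → ⌈·⌉ = 4585
j=7: r + 6k = 5380.094666… → ⌈·⌉ = 5381
j=8: r + 7k = 6175.539111… → ⌈·⌉ = 6176
j=9: r + 8k = 6970.983555… → ⌈·⌉ = 6971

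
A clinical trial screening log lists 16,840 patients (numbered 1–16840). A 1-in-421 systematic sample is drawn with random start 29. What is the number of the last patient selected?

16448

k = 421
40th selection = r + (40−1)·k = 29 + 39×421 = 29 + 16419 = 16448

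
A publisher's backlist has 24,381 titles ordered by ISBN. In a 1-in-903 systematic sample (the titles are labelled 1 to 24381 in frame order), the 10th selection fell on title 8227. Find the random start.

k = 903
r = 8227 − (10−1)×903 = 8227 − 8127 = 100

100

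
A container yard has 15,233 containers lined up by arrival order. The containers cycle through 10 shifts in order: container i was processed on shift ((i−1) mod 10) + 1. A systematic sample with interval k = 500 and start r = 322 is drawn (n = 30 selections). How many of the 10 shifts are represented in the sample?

1

Consecutive selections differ by k = 500, so their shift numbers differ by 500 mod 10 = 0.
gcd(500, 10) = 10, so the sample visits 10/10 = 1 distinct residues mod 10.
Start 322 is shift 2; the shifts hit are 2.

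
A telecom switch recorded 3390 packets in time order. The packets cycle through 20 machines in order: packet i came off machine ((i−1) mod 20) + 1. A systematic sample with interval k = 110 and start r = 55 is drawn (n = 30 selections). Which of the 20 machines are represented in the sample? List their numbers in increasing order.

5, 15

Consecutive selections differ by k = 110, so their machine numbers differ by 110 mod 20 = 10.
gcd(110, 20) = 10, so the sample visits 20/10 = 2 distinct residues mod 20.
Start 55 is machine 15; the machines hit are 5, 15.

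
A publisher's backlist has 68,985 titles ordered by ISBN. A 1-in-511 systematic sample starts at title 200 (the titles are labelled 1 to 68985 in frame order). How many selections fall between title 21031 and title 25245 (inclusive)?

k = 511
First selection ≥ 21031: 200 + ⌈(21031−200)/511⌉·511 = 200 + 41×511 = 21151
Last selection ≤ 25245: 200 + ⌊(25245−200)/511⌋·511 = 200 + 49×511 = 25239
Count = 49 − 41 + 1 = 9

9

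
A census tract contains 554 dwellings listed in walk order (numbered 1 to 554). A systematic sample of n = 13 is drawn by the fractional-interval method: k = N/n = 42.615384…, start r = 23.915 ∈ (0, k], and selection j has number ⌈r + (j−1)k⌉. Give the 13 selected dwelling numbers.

j=1: r + 0k = 23.915 → ⌈·⌉ = 24
j=2: r + 1k = 66.530384… → ⌈·⌉ = 67
j=3: r + 2k = 109.145769… → ⌈·⌉ = 110
j=4: r + 3k = 151.761153… → ⌈·⌉ = 152
j=5: r + 4k = 194.376538… → ⌈·⌉ = 195
j=6: r + 5k = 236.991923… → ⌈·⌉ = 237
j=7: r + 6k = 279.607307… → ⌈·⌉ = 280
j=8: r + 7k = 322.222692… → ⌈·⌉ = 323
j=9: r + 8k = 364.838076… → ⌈·⌉ = 365
j=10: r + 9k = 407.453461… → ⌈·⌉ = 408
j=11: r + 10k = 450.068846… → ⌈·⌉ = 451
j=12: r + 11k = 492.684230… → ⌈·⌉ = 493
j=13: r + 12k = 535.299615… → ⌈·⌉ = 536

24, 67, 110, 152, 195, 237, 280, 323, 365, 408, 451, 493, 536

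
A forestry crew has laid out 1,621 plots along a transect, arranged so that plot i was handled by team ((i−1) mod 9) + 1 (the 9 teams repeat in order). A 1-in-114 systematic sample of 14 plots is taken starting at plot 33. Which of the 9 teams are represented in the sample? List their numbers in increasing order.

Consecutive selections differ by k = 114, so their team numbers differ by 114 mod 9 = 6.
gcd(114, 9) = 3, so the sample visits 9/3 = 3 distinct residues mod 9.
Start 33 is team 6; the teams hit are 3, 6, 9.

3, 6, 9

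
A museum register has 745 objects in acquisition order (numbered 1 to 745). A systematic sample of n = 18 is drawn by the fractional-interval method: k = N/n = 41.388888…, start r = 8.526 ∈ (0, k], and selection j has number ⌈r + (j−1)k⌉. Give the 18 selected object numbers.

j=1: r + 0k = 8.526 → ⌈·⌉ = 9
j=2: r + 1k = 49.914888… → ⌈·⌉ = 50
j=3: r + 2k = 91.303777… → ⌈·⌉ = 92
j=4: r + 3k = 132.692666… → ⌈·⌉ = 133
j=5: r + 4k = 174.081555… → ⌈·⌉ = 175
j=6: r + 5k = 215.470444… → ⌈·⌉ = 216
j=7: r + 6k = 256.859333… → ⌈·⌉ = 257
j=8: r + 7k = 298.248222… → ⌈·⌉ = 299
j=9: r + 8k = 339.637111… → ⌈·⌉ = 340
j=10: r + 9k = 381.026 → ⌈·⌉ = 382
j=11: r + 10k = 422.414888… → ⌈·⌉ = 423
j=12: r + 11k = 463.803777… → ⌈·⌉ = 464
j=13: r + 12k = 505.192666… → ⌈·⌉ = 506
j=14: r + 13k = 546.581555… → ⌈·⌉ = 547
j=15: r + 14k = 587.970444… → ⌈·⌉ = 588
j=16: r + 15k = 629.359333… → ⌈·⌉ = 630
j=17: r + 16k = 670.748222… → ⌈·⌉ = 671
j=18: r + 17k = 712.137111… → ⌈·⌉ = 713

9, 50, 92, 133, 175, 216, 257, 299, 340, 382, 423, 464, 506, 547, 588, 630, 671, 713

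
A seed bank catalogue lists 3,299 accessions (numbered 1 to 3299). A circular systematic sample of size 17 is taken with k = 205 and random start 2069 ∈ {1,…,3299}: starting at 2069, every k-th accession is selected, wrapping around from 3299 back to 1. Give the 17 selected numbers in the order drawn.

Selection 1: 2069
Selection 2: 2069 + 205 = 2274
Selection 3: 2274 + 205 = 2479
Selection 4: 2479 + 205 = 2684
Selection 5: 2684 + 205 = 2889
Selection 6: 2889 + 205 = 3094
Selection 7: 3094 + 205 = 3299
Selection 8: 3299 + 205 = 3504 → 3504 − 3299 = 205
Selection 9: 205 + 205 = 410
Selection 10: 410 + 205 = 615
Selection 11: 615 + 205 = 820
Selection 12: 820 + 205 = 1025
Selection 13: 1025 + 205 = 1230
Selection 14: 1230 + 205 = 1435
Selection 15: 1435 + 205 = 1640
Selection 16: 1640 + 205 = 1845
Selection 17: 1845 + 205 = 2050

2069, 2274, 2479, 2684, 2889, 3094, 3299, 205, 410, 615, 820, 1025, 1230, 1435, 1640, 1845, 2050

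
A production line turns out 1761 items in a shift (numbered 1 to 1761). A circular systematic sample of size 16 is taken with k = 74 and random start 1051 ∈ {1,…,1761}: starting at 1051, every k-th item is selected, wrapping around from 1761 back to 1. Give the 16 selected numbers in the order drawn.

1051, 1125, 1199, 1273, 1347, 1421, 1495, 1569, 1643, 1717, 30, 104, 178, 252, 326, 400

Selection 1: 1051
Selection 2: 1051 + 74 = 1125
Selection 3: 1125 + 74 = 1199
Selection 4: 1199 + 74 = 1273
Selection 5: 1273 + 74 = 1347
Selection 6: 1347 + 74 = 1421
Selection 7: 1421 + 74 = 1495
Selection 8: 1495 + 74 = 1569
Selection 9: 1569 + 74 = 1643
Selection 10: 1643 + 74 = 1717
Selection 11: 1717 + 74 = 1791 → 1791 − 1761 = 30
Selection 12: 30 + 74 = 104
Selection 13: 104 + 74 = 178
Selection 14: 178 + 74 = 252
Selection 15: 252 + 74 = 326
Selection 16: 326 + 74 = 400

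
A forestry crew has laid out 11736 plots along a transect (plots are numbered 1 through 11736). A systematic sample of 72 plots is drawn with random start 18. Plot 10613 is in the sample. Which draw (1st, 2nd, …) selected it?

k = 11736/72 = 163
position = (10613 − 18)/163 + 1 = 10595/163 + 1 = 65 + 1 = 66

66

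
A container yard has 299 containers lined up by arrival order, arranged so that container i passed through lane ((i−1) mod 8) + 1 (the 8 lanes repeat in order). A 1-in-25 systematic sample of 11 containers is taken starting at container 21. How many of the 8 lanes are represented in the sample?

8

Consecutive selections differ by k = 25, so their lane numbers differ by 25 mod 8 = 1.
gcd(25, 8) = 1, so the sample visits 8/1 = 8 distinct residues mod 8.
Start 21 is lane 5; the lanes hit are 1, 2, 3, 4, 5, 6, 7, 8.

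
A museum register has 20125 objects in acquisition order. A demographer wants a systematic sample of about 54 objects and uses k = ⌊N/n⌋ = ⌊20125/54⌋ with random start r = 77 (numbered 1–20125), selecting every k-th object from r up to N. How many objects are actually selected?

54

k = ⌊20125/54⌋ = 372
Achieved size = ⌊(20125 − 77)/372⌋ + 1 = ⌊20048/372⌋ + 1 = 53 + 1 = 54
(last selection: 77 + 53×372 = 19793 ≤ 20125; next would be 20165 > 20125)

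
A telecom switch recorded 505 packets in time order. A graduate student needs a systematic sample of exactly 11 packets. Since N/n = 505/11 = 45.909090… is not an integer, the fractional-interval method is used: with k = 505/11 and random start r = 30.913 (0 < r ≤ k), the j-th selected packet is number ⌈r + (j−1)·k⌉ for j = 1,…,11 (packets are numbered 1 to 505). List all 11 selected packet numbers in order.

31, 77, 123, 169, 215, 261, 307, 353, 399, 445, 491

j=1: r + 0k = 30.913 → ⌈·⌉ = 31
j=2: r + 1k = 76.822090… → ⌈·⌉ = 77
j=3: r + 2k = 122.731181… → ⌈·⌉ = 123
j=4: r + 3k = 168.640272… → ⌈·⌉ = 169
j=5: r + 4k = 214.549363… → ⌈·⌉ = 215
j=6: r + 5k = 260.458454… → ⌈·⌉ = 261
j=7: r + 6k = 306.367545… → ⌈·⌉ = 307
j=8: r + 7k = 352.276636… → ⌈·⌉ = 353
j=9: r + 8k = 398.185727… → ⌈·⌉ = 399
j=10: r + 9k = 444.094818… → ⌈·⌉ = 445
j=11: r + 10k = 490.003909… → ⌈·⌉ = 491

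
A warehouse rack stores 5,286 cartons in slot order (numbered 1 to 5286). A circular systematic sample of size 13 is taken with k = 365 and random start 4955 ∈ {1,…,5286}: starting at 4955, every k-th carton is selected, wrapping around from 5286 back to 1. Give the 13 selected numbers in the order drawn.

4955, 34, 399, 764, 1129, 1494, 1859, 2224, 2589, 2954, 3319, 3684, 4049

Selection 1: 4955
Selection 2: 4955 + 365 = 5320 → 5320 − 5286 = 34
Selection 3: 34 + 365 = 399
Selection 4: 399 + 365 = 764
Selection 5: 764 + 365 = 1129
Selection 6: 1129 + 365 = 1494
Selection 7: 1494 + 365 = 1859
Selection 8: 1859 + 365 = 2224
Selection 9: 2224 + 365 = 2589
Selection 10: 2589 + 365 = 2954
Selection 11: 2954 + 365 = 3319
Selection 12: 3319 + 365 = 3684
Selection 13: 3684 + 365 = 4049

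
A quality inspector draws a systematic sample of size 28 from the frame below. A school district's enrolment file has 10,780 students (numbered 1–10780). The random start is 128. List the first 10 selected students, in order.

k = N/n = 10780/28 = 385
student 1: 128
student 2: 128 + 385 = 513
student 3: 513 + 385 = 898
student 4: 898 + 385 = 1283
student 5: 1283 + 385 = 1668
student 6: 1668 + 385 = 2053
student 7: 2053 + 385 = 2438
student 8: 2438 + 385 = 2823
student 9: 2823 + 385 = 3208
student 10: 3208 + 385 = 3593

128, 513, 898, 1283, 1668, 2053, 2438, 2823, 3208, 3593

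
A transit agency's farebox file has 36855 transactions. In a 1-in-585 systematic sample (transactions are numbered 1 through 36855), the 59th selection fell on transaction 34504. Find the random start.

k = 585
r = 34504 − (59−1)×585 = 34504 − 33930 = 574

574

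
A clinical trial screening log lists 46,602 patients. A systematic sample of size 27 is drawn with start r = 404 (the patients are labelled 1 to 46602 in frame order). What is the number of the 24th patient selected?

k = 46602/27 = 1726
24th selection = r + (24−1)·k = 404 + 23×1726 = 404 + 39698 = 40102

40102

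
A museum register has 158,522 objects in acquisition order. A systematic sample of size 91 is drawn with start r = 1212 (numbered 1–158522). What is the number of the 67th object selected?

116184

k = 158522/91 = 1742
67th selection = r + (67−1)·k = 1212 + 66×1742 = 1212 + 114972 = 116184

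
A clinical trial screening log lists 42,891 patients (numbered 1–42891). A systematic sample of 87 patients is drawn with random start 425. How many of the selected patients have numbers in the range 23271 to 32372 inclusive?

k = 42891/87 = 493
First selection ≥ 23271: 425 + ⌈(23271−425)/493⌉·493 = 425 + 47×493 = 23596
Last selection ≤ 32372: 425 + ⌊(32372−425)/493⌋·493 = 425 + 64×493 = 31977
Count = 64 − 47 + 1 = 18

18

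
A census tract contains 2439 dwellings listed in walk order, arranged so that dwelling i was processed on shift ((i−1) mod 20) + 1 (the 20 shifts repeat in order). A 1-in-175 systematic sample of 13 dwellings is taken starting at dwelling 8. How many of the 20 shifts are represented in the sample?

4

Consecutive selections differ by k = 175, so their shift numbers differ by 175 mod 20 = 15.
gcd(175, 20) = 5, so the sample visits 20/5 = 4 distinct residues mod 20.
Start 8 is shift 8; the shifts hit are 3, 8, 13, 18.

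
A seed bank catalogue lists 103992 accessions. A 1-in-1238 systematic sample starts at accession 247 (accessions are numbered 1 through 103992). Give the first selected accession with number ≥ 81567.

81955

k = 1238
Steps past start: ⌈(81567 − 247)/1238⌉ = ⌈81320/1238⌉ = 66
Selected accession: 247 + 66×1238 = 81955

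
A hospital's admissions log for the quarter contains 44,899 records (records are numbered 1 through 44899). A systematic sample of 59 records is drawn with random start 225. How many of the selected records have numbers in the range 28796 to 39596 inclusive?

14

k = 44899/59 = 761
First selection ≥ 28796: 225 + ⌈(28796−225)/761⌉·761 = 225 + 38×761 = 29143
Last selection ≤ 39596: 225 + ⌊(39596−225)/761⌋·761 = 225 + 51×761 = 39036
Count = 51 − 38 + 1 = 14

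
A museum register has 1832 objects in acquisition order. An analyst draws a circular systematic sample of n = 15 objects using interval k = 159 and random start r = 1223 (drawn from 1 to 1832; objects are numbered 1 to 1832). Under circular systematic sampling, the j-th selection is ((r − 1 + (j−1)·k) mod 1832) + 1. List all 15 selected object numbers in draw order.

1223, 1382, 1541, 1700, 27, 186, 345, 504, 663, 822, 981, 1140, 1299, 1458, 1617

Selection 1: 1223
Selection 2: 1223 + 159 = 1382
Selection 3: 1382 + 159 = 1541
Selection 4: 1541 + 159 = 1700
Selection 5: 1700 + 159 = 1859 → 1859 − 1832 = 27
Selection 6: 27 + 159 = 186
Selection 7: 186 + 159 = 345
Selection 8: 345 + 159 = 504
Selection 9: 504 + 159 = 663
Selection 10: 663 + 159 = 822
Selection 11: 822 + 159 = 981
Selection 12: 981 + 159 = 1140
Selection 13: 1140 + 159 = 1299
Selection 14: 1299 + 159 = 1458
Selection 15: 1458 + 159 = 1617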